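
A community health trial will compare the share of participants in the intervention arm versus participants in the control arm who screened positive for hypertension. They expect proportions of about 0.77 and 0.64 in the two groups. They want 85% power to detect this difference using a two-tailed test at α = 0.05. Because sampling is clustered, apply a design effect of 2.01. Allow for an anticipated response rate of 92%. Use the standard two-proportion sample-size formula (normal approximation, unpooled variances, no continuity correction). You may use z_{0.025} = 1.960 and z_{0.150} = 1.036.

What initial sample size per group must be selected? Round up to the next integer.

n = 473 per group

n = (z_{α/2} + z_β)² · [p₁(1−p₁) + p₂(1−p₂)] / (p₁ − p₂)²
  = (1.960 + 1.036)² · (0.77·0.23 + 0.64·0.36) / (0.13)²
  = (2.996)² · (0.1771 + 0.2304) / 0.0169
  = 8.9760 · 0.4075 / 0.0169
  = 216.43
Design effect: 2.01 × 216.43 = 435.03.
Adjust for 92% response: 435.03 / 0.92 = 472.86.
Round up → n = 473 per group.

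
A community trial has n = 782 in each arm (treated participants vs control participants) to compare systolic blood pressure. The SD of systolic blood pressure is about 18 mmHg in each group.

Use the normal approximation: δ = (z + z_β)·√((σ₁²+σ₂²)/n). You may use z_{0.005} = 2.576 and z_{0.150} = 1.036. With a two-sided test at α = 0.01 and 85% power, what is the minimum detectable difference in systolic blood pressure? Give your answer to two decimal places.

Minimum detectable difference ≈ 3.29 mmHg

δ = (z_{α/2} + z_β) · √((σ₁²+σ₂²)/n)
  = (2.576 + 1.036) · √(648/782)
  = 3.612 · √0.82864
  = 3.612 · 0.9103
  = 3.2880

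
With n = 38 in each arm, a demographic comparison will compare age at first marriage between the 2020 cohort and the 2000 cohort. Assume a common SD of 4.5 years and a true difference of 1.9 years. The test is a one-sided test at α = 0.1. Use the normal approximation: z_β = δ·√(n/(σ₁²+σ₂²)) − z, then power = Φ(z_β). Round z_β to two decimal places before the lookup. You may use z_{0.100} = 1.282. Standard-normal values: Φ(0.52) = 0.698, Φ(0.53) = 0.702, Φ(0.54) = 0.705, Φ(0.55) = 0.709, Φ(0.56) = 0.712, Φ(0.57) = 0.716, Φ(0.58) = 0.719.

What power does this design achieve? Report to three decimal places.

Power ≈ 0.712

z_β = δ·√(n/(σ₁²+σ₂²)) − z_α
    = 1.9 · √(38/40.5) − 1.282
    = 1.9 · 0.96864 − 1.282
    = 1.8404 − 1.282 = 0.5584 → 0.56
Power = Φ(0.56) = 0.712.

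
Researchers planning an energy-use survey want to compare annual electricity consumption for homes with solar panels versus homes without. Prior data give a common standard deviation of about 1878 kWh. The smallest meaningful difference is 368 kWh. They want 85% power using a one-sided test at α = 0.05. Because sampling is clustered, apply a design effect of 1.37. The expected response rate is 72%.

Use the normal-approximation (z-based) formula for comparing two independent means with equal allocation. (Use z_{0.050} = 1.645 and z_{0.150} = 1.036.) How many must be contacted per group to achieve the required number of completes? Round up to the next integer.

n = (z_α + z_β)² · (σ₁² + σ₂²) / δ²
  = (1.645 + 1.036)² · (2·1878² = 7053768) / 368²
  = 7.1878 · 7053768 / 135424
  = 374.39
Design effect: 1.37 × 374.39 = 512.91.
Adjust for 72% response: 512.91 / 0.72 = 712.37.
Round up → n = 713 per group.

n = 713 per group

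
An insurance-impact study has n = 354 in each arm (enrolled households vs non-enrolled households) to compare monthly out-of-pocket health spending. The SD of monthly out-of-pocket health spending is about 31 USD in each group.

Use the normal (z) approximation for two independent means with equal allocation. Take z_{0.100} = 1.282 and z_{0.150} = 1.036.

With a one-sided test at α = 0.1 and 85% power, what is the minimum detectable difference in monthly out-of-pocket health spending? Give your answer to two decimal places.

Minimum detectable difference ≈ 5.40 USD

δ = (z_α + z_β) · √((σ₁²+σ₂²)/n)
  = (1.282 + 1.036) · √(1922/354)
  = 2.318 · √5.4294
  = 2.318 · 2.3301
  = 5.4012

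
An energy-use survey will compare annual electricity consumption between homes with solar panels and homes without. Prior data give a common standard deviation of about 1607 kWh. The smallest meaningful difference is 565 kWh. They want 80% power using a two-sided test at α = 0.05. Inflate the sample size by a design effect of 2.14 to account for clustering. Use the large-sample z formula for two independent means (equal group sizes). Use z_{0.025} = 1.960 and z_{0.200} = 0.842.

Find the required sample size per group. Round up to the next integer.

n = (z_{α/2} + z_β)² · (σ₁² + σ₂²) / δ²
  = (1.960 + 0.842)² · (2·1607² = 5164898) / 565²
  = 7.8512 · 5164898 / 319225
  = 127.03
Design effect: 2.14 × 127.03 = 271.84.
Round up → n = 272 per group.

n = 272 per group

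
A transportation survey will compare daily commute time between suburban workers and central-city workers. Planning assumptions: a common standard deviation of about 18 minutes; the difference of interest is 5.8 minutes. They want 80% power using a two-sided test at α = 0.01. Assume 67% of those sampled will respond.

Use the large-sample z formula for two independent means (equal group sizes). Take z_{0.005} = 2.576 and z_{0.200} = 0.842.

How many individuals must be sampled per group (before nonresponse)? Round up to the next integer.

n = 336 per group

n = (z_{α/2} + z_β)² · (σ₁² + σ₂²) / δ²
  = (2.576 + 0.842)² · (2·18² = 648) / 5.8²
  = 11.6827 · 648 / 33.64
  = 225.04
Adjust for 67% response: 225.04 / 0.67 = 335.88.
Round up → n = 336 per group.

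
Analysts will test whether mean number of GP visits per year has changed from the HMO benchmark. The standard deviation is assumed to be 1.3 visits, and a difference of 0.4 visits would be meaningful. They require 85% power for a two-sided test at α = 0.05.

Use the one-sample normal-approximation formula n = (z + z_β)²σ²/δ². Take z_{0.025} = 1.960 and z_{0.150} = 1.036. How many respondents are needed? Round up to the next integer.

n = (z_{α/2} + z_β)² · σ² / δ²
  = (1.960 + 1.036)² · 1.3² / 0.4²
  = 8.9760 · 1.69 / 0.16
  = 94.81
Round up → n = 95.

n = 95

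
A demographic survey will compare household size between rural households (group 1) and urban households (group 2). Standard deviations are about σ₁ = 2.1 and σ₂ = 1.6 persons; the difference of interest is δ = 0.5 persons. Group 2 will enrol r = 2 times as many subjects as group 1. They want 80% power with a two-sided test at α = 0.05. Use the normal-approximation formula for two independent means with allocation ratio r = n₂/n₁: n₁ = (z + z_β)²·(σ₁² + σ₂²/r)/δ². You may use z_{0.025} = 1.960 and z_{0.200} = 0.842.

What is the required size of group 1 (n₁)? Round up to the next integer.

n₁ = (z_{α/2} + z_β)² · (σ₁² + σ₂²/r) / δ²
   = (1.960 + 0.842)² · (2.1² + 1.6²/2) / 0.5²
   = 7.8512 · (4.41 + 1.28) / 0.25
   = 7.8512 · 5.69 / 0.25
   = 178.69
Round up → n₁ = 179; n₂ = r·n₁ = 2 × 179 = 358.

n₁ = 179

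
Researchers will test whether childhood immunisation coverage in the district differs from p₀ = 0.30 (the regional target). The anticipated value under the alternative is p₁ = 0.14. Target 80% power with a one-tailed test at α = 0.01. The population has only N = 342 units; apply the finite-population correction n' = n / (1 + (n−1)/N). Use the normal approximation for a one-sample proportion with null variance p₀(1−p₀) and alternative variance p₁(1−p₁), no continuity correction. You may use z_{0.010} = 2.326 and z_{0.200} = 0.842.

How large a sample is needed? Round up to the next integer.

n = 60

n = [z_α·√(p₀q₀) + z_β·√(p₁q₁)]² / (p₁ − p₀)²
  = [2.326·√(0.30·0.70) + 0.842·√(0.14·0.86)]² / (-0.16)²
  = [2.326·0.4583 + 0.842·0.3470]² / 0.0256
  = [1.3581]² / 0.0256
  = 72.05
Finite-population correction (N = 342): 72.05 / (1 + (72.05 − 1)/342) = 59.65.
Round up → n = 60.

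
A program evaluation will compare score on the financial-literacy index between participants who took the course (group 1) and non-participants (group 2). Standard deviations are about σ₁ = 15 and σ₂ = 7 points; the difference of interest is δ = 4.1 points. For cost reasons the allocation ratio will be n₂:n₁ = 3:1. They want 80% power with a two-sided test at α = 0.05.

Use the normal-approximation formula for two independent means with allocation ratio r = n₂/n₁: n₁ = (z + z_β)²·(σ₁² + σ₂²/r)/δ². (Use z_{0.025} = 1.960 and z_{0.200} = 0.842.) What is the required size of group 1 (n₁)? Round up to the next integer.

n₁ = 113

n₁ = (z_{α/2} + z_β)² · (σ₁² + σ₂²/r) / δ²
   = (1.960 + 0.842)² · (15² + 7²/3) / 4.1²
   = 7.8512 · (225 + 16.3333) / 16.81
   = 7.8512 · 241.3333 / 16.81
   = 112.72
Round up → n₁ = 113; n₂ = r·n₁ = 3 × 113 = 339.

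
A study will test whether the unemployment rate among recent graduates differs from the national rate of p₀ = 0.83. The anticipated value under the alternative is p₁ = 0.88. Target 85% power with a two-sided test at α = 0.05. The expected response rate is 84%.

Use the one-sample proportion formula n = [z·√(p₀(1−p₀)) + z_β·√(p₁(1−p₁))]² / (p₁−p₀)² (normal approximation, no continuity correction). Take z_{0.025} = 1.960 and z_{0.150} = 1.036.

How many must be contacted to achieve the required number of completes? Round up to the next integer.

n = [z_{α/2}·√(p₀q₀) + z_β·√(p₁q₁)]² / (p₁ − p₀)²
  = [1.960·√(0.83·0.17) + 1.036·√(0.88·0.12)]² / (0.05)²
  = [1.960·0.3756 + 1.036·0.3250]² / 0.0025
  = [1.0729]² / 0.0025
  = 460.45
Adjust for 84% response: 460.45 / 0.84 = 548.15.
Round up → n = 549.

n = 549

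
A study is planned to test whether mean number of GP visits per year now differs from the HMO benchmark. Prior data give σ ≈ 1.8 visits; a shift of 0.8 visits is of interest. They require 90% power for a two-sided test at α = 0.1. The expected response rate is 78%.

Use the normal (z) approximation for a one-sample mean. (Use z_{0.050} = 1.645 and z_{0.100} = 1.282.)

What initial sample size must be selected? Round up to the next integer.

n = (z_{α/2} + z_β)² · σ² / δ²
  = (1.645 + 1.282)² · 1.8² / 0.8²
  = 8.5673 · 3.24 / 0.64
  = 43.37
Adjust for 78% response: 43.37 / 0.78 = 55.61.
Round up → n = 56.

n = 56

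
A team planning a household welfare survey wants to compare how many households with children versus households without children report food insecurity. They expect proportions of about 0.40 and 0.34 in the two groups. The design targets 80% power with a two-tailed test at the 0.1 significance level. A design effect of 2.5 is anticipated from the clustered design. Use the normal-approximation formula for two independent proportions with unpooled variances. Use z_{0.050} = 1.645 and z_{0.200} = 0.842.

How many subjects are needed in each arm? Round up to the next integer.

n = (z_{α/2} + z_β)² · [p₁(1−p₁) + p₂(1−p₂)] / (p₁ − p₂)²
  = (1.645 + 0.842)² · (0.40·0.60 + 0.34·0.66) / (0.06)²
  = (2.487)² · (0.2400 + 0.2244) / 0.0036
  = 6.1852 · 0.4644 / 0.0036
  = 797.89
Design effect: 2.5 × 797.89 = 1994.72.
Round up → n = 1995 per group.

n = 1995 per group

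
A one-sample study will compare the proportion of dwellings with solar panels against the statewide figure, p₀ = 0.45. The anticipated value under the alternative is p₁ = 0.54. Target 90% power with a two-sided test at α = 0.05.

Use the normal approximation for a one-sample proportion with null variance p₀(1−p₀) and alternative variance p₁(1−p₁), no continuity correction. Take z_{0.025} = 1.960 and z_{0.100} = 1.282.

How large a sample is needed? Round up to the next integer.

n = 322

n = [z_{α/2}·√(p₀q₀) + z_β·√(p₁q₁)]² / (p₁ − p₀)²
  = [1.960·√(0.45·0.55) + 1.282·√(0.54·0.46)]² / (0.09)²
  = [1.960·0.4975 + 1.282·0.4984]² / 0.0081
  = [1.6140]² / 0.0081
  = 321.62
Round up → n = 322.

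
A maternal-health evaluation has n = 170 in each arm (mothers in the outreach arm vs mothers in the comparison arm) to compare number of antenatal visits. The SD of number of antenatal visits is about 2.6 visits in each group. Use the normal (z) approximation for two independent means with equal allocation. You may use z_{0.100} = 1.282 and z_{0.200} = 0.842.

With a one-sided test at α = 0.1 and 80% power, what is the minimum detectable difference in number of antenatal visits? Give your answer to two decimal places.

Minimum detectable difference ≈ 0.60 visits

δ = (z_α + z_β) · √((σ₁²+σ₂²)/n)
  = (1.282 + 0.842) · √(13.52/170)
  = 2.124 · √0.07953
  = 2.124 · 0.2820
  = 0.5990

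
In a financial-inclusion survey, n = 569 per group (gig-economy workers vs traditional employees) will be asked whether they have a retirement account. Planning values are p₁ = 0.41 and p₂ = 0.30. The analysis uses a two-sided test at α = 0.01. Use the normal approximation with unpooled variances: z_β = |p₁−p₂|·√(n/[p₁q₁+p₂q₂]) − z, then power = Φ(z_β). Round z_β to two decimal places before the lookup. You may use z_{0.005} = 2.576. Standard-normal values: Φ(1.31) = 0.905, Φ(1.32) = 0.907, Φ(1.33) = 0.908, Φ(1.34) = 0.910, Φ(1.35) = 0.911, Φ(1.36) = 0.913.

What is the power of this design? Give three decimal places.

Power ≈ 0.908

z_β = |p₁−p₂|·√(n/[p₁q₁+p₂q₂]) − z_{α/2}
    = 0.11 · √(569/0.4519) − 2.576
    = 0.11 · 35.4842 − 2.576
    = 3.9033 − 2.576 = 1.3273 → 1.33
Power = Φ(1.33) = 0.908.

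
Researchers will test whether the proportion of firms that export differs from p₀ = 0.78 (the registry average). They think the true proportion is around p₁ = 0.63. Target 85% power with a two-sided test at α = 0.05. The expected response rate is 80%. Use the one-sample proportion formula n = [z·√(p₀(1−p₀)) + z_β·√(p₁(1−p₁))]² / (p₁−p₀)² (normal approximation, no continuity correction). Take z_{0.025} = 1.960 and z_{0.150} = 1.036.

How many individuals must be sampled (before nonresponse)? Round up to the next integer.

n = 96

n = [z_{α/2}·√(p₀q₀) + z_β·√(p₁q₁)]² / (p₁ − p₀)²
  = [1.960·√(0.78·0.22) + 1.036·√(0.63·0.37)]² / (-0.15)²
  = [1.960·0.4142 + 1.036·0.4828]² / 0.0225
  = [1.3121]² / 0.0225
  = 76.52
Adjust for 80% response: 76.52 / 0.80 = 95.65.
Round up → n = 96.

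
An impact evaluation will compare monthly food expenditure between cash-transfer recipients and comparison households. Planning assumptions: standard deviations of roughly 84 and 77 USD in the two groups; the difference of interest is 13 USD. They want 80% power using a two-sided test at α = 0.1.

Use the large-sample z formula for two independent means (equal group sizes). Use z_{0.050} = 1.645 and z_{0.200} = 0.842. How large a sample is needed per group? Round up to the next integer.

n = 476 per group

n = (z_{α/2} + z_β)² · (σ₁² + σ₂²) / δ²
  = (1.645 + 0.842)² · (84² + 77² = 12985) / 13²
  = 6.1852 · 12985 / 169
  = 475.23
Round up → n = 476 per group.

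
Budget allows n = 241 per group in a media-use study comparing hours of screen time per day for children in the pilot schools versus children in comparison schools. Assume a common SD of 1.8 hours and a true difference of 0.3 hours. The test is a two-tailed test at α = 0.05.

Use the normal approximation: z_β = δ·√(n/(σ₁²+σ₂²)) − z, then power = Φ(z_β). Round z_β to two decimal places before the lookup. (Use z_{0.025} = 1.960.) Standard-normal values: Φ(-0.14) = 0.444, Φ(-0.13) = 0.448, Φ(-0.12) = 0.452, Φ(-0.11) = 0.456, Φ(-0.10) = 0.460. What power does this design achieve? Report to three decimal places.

Power ≈ 0.448

z_β = δ·√(n/(σ₁²+σ₂²)) − z_{α/2}
    = 0.3 · √(241/6.48) − 1.960
    = 0.3 · 6.09847 − 1.960
    = 1.8295 − 1.960 = -0.1305 → -0.13
Power = Φ(-0.13) = 0.448.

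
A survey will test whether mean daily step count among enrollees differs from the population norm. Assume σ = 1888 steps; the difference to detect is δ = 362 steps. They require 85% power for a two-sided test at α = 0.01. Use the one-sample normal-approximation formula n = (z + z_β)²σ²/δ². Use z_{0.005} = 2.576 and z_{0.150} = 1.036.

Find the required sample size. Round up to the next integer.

n = 355

n = (z_{α/2} + z_β)² · σ² / δ²
  = (2.576 + 1.036)² · 1888² / 362²
  = 13.0465 · 3564544 / 131044
  = 354.88
Round up → n = 355.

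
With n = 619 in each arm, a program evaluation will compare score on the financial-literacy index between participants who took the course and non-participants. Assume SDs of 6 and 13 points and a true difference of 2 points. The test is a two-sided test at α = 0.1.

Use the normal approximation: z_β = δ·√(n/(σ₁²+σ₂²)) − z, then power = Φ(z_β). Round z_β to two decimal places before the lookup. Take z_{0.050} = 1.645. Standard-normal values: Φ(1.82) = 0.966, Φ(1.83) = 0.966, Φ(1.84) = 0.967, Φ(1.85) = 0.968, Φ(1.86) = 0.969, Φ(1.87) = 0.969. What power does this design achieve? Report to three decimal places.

z_β = δ·√(n/(σ₁²+σ₂²)) − z_{α/2}
    = 2 · √(619/205) − 1.645
    = 2 · 1.73767 − 1.645
    = 3.4753 − 1.645 = 1.8303 → 1.83
Power = Φ(1.83) = 0.966.

Power ≈ 0.966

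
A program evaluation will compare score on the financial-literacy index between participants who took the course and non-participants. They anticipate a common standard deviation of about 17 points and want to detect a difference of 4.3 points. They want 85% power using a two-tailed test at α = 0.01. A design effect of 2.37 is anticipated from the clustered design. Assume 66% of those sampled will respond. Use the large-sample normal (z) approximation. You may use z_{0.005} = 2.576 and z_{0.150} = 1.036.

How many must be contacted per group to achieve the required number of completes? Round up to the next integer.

n = (z_{α/2} + z_β)² · (σ₁² + σ₂²) / δ²
  = (2.576 + 1.036)² · (2·17² = 578) / 4.3²
  = 13.0465 · 578 / 18.49
  = 407.84
Design effect: 2.37 × 407.84 = 966.57.
Adjust for 66% response: 966.57 / 0.66 = 1464.50.
Round up → n = 1465 per group.

n = 1465 per group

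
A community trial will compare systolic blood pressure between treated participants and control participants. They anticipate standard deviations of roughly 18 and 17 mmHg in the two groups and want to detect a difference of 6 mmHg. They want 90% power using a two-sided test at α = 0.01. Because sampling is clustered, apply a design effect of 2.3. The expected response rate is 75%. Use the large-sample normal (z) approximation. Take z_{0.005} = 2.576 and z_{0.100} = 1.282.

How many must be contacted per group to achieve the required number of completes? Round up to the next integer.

n = 778 per group

n = (z_{α/2} + z_β)² · (σ₁² + σ₂²) / δ²
  = (2.576 + 1.282)² · (18² + 17² = 613) / 6²
  = 14.8842 · 613 / 36
  = 253.44
Design effect: 2.3 × 253.44 = 582.92.
Adjust for 75% response: 582.92 / 0.75 = 777.23.
Round up → n = 778 per group.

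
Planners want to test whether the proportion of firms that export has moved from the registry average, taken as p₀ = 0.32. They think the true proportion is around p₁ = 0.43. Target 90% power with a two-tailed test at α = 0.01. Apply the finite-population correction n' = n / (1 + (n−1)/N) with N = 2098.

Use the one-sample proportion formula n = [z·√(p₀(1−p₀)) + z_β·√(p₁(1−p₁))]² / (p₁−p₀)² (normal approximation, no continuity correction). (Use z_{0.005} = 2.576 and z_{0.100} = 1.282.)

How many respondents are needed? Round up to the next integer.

n = [z_{α/2}·√(p₀q₀) + z_β·√(p₁q₁)]² / (p₁ − p₀)²
  = [2.576·√(0.32·0.68) + 1.282·√(0.43·0.57)]² / (0.11)²
  = [2.576·0.4665 + 1.282·0.4951]² / 0.0121
  = [1.8363]² / 0.0121
  = 278.69
Finite-population correction (N = 2098): 278.69 / (1 + (278.69 − 1)/2098) = 246.11.
Round up → n = 247.

n = 247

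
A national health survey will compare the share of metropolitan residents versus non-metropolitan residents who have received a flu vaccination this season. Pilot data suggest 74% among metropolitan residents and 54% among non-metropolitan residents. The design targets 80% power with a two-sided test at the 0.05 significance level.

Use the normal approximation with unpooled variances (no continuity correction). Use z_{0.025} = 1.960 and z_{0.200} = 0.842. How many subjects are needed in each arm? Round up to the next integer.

n = 87 per group

n = (z_{α/2} + z_β)² · [p₁(1−p₁) + p₂(1−p₂)] / (p₁ − p₂)²
  = (1.960 + 0.842)² · (0.74·0.26 + 0.54·0.46) / (0.20)²
  = (2.802)² · (0.1924 + 0.2484) / 0.0400
  = 7.8512 · 0.4408 / 0.0400
  = 86.52
Round up → n = 87 per group.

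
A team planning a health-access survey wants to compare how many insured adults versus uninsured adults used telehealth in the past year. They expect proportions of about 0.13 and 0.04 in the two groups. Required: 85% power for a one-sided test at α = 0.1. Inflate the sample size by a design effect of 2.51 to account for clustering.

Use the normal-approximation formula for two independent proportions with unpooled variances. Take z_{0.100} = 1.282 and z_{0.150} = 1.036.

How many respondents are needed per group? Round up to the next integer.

n = 253 per group

n = (z_α + z_β)² · [p₁(1−p₁) + p₂(1−p₂)] / (p₁ − p₂)²
  = (1.282 + 1.036)² · (0.13·0.87 + 0.04·0.96) / (0.09)²
  = (2.318)² · (0.1131 + 0.0384) / 0.0081
  = 5.3731 · 0.1515 / 0.0081
  = 100.50
Design effect: 2.51 × 100.50 = 252.25.
Round up → n = 253 per group.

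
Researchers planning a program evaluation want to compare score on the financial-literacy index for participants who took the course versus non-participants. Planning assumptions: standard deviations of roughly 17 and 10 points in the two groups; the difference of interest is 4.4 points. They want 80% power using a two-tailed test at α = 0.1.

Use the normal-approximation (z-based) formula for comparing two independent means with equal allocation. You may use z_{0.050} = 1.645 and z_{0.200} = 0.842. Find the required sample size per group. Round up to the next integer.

n = 125 per group

n = (z_{α/2} + z_β)² · (σ₁² + σ₂²) / δ²
  = (1.645 + 0.842)² · (17² + 10² = 389) / 4.4²
  = 6.1852 · 389 / 19.36
  = 124.28
Round up → n = 125 per group.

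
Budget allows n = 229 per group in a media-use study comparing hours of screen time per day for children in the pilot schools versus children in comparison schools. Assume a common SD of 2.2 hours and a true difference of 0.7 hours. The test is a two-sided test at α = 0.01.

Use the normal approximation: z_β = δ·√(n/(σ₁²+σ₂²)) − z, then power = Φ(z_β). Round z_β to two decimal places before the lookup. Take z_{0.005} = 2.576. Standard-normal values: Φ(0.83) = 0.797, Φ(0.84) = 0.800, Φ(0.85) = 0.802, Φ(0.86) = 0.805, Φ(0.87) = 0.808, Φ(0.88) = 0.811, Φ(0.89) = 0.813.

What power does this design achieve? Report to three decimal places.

z_β = δ·√(n/(σ₁²+σ₂²)) − z_{α/2}
    = 0.7 · √(229/9.68) − 2.576
    = 0.7 · 4.86385 − 2.576
    = 3.4047 − 2.576 = 0.8287 → 0.83
Power = Φ(0.83) = 0.797.

Power ≈ 0.797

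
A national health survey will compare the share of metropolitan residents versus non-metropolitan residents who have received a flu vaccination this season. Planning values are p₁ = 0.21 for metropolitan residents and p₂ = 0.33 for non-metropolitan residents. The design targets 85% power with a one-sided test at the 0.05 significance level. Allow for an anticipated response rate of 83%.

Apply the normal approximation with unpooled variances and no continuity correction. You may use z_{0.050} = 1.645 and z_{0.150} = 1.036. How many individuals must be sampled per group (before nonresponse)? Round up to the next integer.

n = (z_α + z_β)² · [p₁(1−p₁) + p₂(1−p₂)] / (p₁ − p₂)²
  = (1.645 + 1.036)² · (0.21·0.79 + 0.33·0.67) / (-0.12)²
  = (2.681)² · (0.1659 + 0.2211) / 0.0144
  = 7.1878 · 0.3870 / 0.0144
  = 193.17
Adjust for 83% response: 193.17 / 0.83 = 232.74.
Round up → n = 233 per group.

n = 233 per group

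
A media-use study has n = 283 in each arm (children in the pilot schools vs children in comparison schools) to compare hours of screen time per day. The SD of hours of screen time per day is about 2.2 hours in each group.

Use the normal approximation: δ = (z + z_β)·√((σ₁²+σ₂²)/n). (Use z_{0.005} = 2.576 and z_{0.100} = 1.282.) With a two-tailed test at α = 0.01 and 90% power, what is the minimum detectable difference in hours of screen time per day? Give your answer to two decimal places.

Minimum detectable difference ≈ 0.71 hours

δ = (z_{α/2} + z_β) · √((σ₁²+σ₂²)/n)
  = (2.576 + 1.282) · √(9.68/283)
  = 3.858 · √0.0342
  = 3.858 · 0.1849
  = 0.7135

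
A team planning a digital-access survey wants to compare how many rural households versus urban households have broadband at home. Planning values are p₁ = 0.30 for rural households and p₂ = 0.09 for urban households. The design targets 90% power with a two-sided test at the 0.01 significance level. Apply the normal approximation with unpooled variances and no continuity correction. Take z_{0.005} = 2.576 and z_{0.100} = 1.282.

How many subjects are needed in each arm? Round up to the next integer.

n = (z_{α/2} + z_β)² · [p₁(1−p₁) + p₂(1−p₂)] / (p₁ − p₂)²
  = (2.576 + 1.282)² · (0.30·0.70 + 0.09·0.91) / (0.21)²
  = (3.858)² · (0.2100 + 0.0819) / 0.0441
  = 14.8842 · 0.2919 / 0.0441
  = 98.52
Round up → n = 99 per group.

n = 99 per group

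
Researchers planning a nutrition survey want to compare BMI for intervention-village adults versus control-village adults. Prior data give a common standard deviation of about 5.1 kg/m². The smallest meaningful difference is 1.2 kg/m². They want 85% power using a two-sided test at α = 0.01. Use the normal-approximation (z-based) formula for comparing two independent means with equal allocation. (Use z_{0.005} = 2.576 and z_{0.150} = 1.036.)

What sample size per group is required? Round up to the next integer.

n = 472 per group

n = (z_{α/2} + z_β)² · (σ₁² + σ₂²) / δ²
  = (2.576 + 1.036)² · (2·5.1² = 52.02) / 1.2²
  = 13.0465 · 52.02 / 1.44
  = 471.31
Round up → n = 472 per group.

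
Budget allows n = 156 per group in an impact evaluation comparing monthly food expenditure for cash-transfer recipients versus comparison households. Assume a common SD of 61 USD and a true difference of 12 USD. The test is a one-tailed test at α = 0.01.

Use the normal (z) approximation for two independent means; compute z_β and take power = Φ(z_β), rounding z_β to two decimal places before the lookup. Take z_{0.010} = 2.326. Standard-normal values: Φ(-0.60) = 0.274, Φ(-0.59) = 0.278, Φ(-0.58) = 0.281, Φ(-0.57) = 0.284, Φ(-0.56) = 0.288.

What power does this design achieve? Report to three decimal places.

z_β = δ·√(n/(σ₁²+σ₂²)) − z_α
    = 12 · √(156/7442) − 2.326
    = 12 · 0.14478 − 2.326
    = 1.7374 − 2.326 = -0.5886 → -0.59
Power = Φ(-0.59) = 0.278.

Power ≈ 0.278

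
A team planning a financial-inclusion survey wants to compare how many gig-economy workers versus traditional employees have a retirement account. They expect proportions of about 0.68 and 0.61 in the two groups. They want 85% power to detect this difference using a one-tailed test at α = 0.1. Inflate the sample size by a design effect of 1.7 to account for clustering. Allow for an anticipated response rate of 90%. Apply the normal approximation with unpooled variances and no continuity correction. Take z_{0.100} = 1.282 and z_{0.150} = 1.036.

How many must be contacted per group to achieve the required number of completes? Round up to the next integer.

n = 944 per group

n = (z_α + z_β)² · [p₁(1−p₁) + p₂(1−p₂)] / (p₁ − p₂)²
  = (1.282 + 1.036)² · (0.68·0.32 + 0.61·0.39) / (0.07)²
  = (2.318)² · (0.2176 + 0.2379) / 0.0049
  = 5.3731 · 0.4555 / 0.0049
  = 499.48
Design effect: 1.7 × 499.48 = 849.12.
Adjust for 90% response: 849.12 / 0.90 = 943.46.
Round up → n = 944 per group.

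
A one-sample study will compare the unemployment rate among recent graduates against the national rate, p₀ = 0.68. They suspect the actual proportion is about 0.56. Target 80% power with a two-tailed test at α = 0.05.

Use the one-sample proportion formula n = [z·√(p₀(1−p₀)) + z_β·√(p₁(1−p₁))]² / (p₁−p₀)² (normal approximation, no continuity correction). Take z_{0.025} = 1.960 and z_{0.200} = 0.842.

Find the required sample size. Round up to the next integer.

n = [z_{α/2}·√(p₀q₀) + z_β·√(p₁q₁)]² / (p₁ − p₀)²
  = [1.960·√(0.68·0.32) + 0.842·√(0.56·0.44)]² / (-0.12)²
  = [1.960·0.4665 + 0.842·0.4964]² / 0.0144
  = [1.3323]² / 0.0144
  = 123.26
Round up → n = 124.

n = 124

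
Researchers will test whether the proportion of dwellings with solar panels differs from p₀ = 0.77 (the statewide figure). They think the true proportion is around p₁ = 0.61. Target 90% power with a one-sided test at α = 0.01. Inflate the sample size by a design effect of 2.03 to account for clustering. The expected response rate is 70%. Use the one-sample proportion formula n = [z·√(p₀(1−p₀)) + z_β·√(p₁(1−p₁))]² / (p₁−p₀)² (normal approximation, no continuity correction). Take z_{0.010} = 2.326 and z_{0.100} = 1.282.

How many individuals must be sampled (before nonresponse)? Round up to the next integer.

n = 292

n = [z_α·√(p₀q₀) + z_β·√(p₁q₁)]² / (p₁ − p₀)²
  = [2.326·√(0.77·0.23) + 1.282·√(0.61·0.39)]² / (-0.16)²
  = [2.326·0.4208 + 1.282·0.4877]² / 0.0256
  = [1.6042]² / 0.0256
  = 100.52
Design effect: 2.03 × 100.52 = 204.05.
Adjust for 70% response: 204.05 / 0.70 = 291.51.
Round up → n = 292.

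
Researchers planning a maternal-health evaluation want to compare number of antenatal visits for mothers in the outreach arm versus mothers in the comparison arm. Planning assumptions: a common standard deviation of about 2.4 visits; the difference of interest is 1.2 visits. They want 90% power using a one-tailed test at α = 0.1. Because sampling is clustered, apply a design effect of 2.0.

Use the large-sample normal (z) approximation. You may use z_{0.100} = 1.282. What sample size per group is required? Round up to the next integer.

n = 106 per group

n = (z_α + z_β)² · (σ₁² + σ₂²) / δ²
  = (1.282 + 1.282)² · (2·2.4² = 11.52) / 1.2²
  = 6.5741 · 11.52 / 1.44
  = 52.59
Design effect: 2.0 × 52.59 = 105.19.
Round up → n = 106 per group.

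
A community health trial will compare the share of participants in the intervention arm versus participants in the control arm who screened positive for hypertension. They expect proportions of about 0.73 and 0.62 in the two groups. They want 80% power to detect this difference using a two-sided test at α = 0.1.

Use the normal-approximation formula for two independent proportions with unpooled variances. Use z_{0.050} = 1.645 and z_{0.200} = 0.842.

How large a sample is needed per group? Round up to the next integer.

n = 222 per group

n = (z_{α/2} + z_β)² · [p₁(1−p₁) + p₂(1−p₂)] / (p₁ − p₂)²
  = (1.645 + 0.842)² · (0.73·0.27 + 0.62·0.38) / (0.11)²
  = (2.487)² · (0.1971 + 0.2356) / 0.0121
  = 6.1852 · 0.4327 / 0.0121
  = 221.18
Round up → n = 222 per group.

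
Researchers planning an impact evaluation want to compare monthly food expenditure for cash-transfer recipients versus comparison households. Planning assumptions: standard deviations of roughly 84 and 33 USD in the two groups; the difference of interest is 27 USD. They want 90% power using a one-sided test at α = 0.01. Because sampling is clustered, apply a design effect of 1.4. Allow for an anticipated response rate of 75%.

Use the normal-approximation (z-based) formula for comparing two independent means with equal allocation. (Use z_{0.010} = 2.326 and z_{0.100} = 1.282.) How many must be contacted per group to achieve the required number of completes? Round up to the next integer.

n = (z_α + z_β)² · (σ₁² + σ₂²) / δ²
  = (2.326 + 1.282)² · (84² + 33² = 8145) / 27²
  = 13.0177 · 8145 / 729
  = 145.44
Design effect: 1.4 × 145.44 = 203.62.
Adjust for 75% response: 203.62 / 0.75 = 271.50.
Round up → n = 272 per group.

n = 272 per group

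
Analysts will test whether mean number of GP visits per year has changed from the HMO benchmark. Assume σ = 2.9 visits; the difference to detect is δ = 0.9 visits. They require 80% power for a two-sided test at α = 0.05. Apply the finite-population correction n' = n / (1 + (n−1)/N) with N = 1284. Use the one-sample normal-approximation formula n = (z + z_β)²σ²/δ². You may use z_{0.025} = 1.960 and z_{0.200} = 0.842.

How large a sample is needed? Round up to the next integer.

n = 77

n = (z_{α/2} + z_β)² · σ² / δ²
  = (1.960 + 0.842)² · 2.9² / 0.9²
  = 7.8512 · 8.41 / 0.81
  = 81.52
Finite-population correction (N = 1284): 81.52 / (1 + (81.52 − 1)/1284) = 76.71.
Round up → n = 77.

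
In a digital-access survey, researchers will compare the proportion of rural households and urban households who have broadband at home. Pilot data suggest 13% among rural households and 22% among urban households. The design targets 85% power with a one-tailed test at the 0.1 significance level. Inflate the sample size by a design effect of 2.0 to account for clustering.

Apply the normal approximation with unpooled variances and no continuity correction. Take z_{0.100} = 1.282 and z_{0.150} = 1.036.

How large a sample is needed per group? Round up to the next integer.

n = 378 per group

n = (z_α + z_β)² · [p₁(1−p₁) + p₂(1−p₂)] / (p₁ − p₂)²
  = (1.282 + 1.036)² · (0.13·0.87 + 0.22·0.78) / (-0.09)²
  = (2.318)² · (0.1131 + 0.1716) / 0.0081
  = 5.3731 · 0.2847 / 0.0081
  = 188.86
Design effect: 2.0 × 188.86 = 377.71.
Round up → n = 378 per group.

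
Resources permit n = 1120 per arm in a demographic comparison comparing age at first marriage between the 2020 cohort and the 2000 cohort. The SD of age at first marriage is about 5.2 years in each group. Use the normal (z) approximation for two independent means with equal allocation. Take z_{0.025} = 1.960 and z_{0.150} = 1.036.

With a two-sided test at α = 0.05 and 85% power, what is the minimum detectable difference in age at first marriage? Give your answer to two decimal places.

Minimum detectable difference ≈ 0.66 years

δ = (z_{α/2} + z_β) · √((σ₁²+σ₂²)/n)
  = (1.960 + 1.036) · √(54.08/1120)
  = 2.996 · √0.04829
  = 2.996 · 0.2197
  = 0.6583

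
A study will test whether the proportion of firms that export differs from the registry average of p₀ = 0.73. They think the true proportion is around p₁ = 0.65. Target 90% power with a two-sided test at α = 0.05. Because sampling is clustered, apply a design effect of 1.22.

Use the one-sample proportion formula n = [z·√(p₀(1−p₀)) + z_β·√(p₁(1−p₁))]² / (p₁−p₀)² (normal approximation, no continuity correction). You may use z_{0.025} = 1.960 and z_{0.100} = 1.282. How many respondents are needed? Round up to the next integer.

n = [z_{α/2}·√(p₀q₀) + z_β·√(p₁q₁)]² / (p₁ − p₀)²
  = [1.960·√(0.73·0.27) + 1.282·√(0.65·0.35)]² / (-0.08)²
  = [1.960·0.4440 + 1.282·0.4770]² / 0.0064
  = [1.4816]² / 0.0064
  = 343.01
Design effect: 1.22 × 343.01 = 418.47.
Round up → n = 419.

n = 419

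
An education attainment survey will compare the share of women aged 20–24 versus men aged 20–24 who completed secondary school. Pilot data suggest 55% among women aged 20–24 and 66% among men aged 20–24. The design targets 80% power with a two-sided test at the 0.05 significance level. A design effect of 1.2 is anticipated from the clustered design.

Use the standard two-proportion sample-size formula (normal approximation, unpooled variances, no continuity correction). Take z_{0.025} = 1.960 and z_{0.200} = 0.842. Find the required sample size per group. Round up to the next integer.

n = (z_{α/2} + z_β)² · [p₁(1−p₁) + p₂(1−p₂)] / (p₁ − p₂)²
  = (1.960 + 0.842)² · (0.55·0.45 + 0.66·0.34) / (-0.11)²
  = (2.802)² · (0.2475 + 0.2244) / 0.0121
  = 7.8512 · 0.4719 / 0.0121
  = 306.20
Design effect: 1.2 × 306.20 = 367.44.
Round up → n = 368 per group.

n = 368 per group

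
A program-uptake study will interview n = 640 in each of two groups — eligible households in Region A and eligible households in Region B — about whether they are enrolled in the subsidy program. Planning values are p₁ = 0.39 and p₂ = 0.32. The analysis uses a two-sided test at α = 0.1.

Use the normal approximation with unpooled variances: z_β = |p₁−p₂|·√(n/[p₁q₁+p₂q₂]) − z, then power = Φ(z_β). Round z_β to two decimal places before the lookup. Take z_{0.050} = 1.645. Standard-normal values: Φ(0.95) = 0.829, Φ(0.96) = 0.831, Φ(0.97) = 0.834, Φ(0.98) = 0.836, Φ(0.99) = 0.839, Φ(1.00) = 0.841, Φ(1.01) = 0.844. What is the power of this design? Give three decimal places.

Power ≈ 0.836

z_β = |p₁−p₂|·√(n/[p₁q₁+p₂q₂]) − z_{α/2}
    = 0.07 · √(640/0.4555) − 1.645
    = 0.07 · 37.4840 − 1.645
    = 2.6239 − 1.645 = 0.9789 → 0.98
Power = Φ(0.98) = 0.836.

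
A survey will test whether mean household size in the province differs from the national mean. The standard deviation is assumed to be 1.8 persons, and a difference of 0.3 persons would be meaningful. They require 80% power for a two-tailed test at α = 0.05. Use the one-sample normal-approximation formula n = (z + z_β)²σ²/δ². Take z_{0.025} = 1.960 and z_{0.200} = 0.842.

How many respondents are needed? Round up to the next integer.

n = (z_{α/2} + z_β)² · σ² / δ²
  = (1.960 + 0.842)² · 1.8² / 0.3²
  = 7.8512 · 3.24 / 0.09
  = 282.64
Round up → n = 283.

n = 283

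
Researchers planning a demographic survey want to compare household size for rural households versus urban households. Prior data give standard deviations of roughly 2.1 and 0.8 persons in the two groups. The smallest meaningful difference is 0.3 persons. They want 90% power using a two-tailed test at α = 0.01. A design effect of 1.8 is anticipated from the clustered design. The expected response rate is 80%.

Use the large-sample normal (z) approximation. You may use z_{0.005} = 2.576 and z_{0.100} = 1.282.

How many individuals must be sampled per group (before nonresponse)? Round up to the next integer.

n = 1880 per group

n = (z_{α/2} + z_β)² · (σ₁² + σ₂²) / δ²
  = (2.576 + 1.282)² · (2.1² + 0.8² = 5.05) / 0.3²
  = 14.8842 · 5.05 / 0.09
  = 835.17
Design effect: 1.8 × 835.17 = 1503.30.
Adjust for 80% response: 1503.30 / 0.80 = 1879.13.
Round up → n = 1880 per group.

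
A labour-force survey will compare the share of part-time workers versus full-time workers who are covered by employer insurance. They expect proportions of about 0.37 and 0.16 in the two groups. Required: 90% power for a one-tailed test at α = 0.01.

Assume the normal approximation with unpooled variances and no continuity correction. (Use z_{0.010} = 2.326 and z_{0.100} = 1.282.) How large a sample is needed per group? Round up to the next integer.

n = (z_α + z_β)² · [p₁(1−p₁) + p₂(1−p₂)] / (p₁ − p₂)²
  = (2.326 + 1.282)² · (0.37·0.63 + 0.16·0.84) / (0.21)²
  = (3.608)² · (0.2331 + 0.1344) / 0.0441
  = 13.0177 · 0.3675 / 0.0441
  = 108.48
Round up → n = 109 per group.

n = 109 per group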